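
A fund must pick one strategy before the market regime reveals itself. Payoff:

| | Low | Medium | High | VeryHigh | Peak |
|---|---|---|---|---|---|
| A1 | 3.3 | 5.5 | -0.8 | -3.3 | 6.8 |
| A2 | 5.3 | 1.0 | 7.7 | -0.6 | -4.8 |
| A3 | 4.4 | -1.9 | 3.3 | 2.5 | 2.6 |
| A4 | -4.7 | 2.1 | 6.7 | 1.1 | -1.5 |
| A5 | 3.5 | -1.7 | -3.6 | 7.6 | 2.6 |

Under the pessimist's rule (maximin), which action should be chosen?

Row minima: A1=-3.3, A2=-4.8, A3=-1.9, A4=-4.7, A5=-3.6
Best worst-case = -1.9 → A3.

A3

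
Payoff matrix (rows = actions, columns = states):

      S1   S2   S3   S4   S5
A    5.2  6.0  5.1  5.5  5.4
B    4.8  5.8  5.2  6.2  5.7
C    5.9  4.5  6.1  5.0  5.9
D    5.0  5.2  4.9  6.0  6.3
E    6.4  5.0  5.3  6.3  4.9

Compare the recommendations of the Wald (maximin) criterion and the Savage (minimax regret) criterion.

Row minima: A=5.1, B=4.8, C=4.5, D=4.9, E=4.9
Best worst-case = 5.1 → A.
Column bests: S1=6.4, S2=6.0, S3=6.1, S4=6.3, S5=6.3.
A regrets: 1.2, 0.0, 1.0, 0.8, 0.9 → max 1.2
B regrets: 1.6, 0.2, 0.9, 0.1, 0.6 → max 1.6
C regrets: 0.5, 1.5, 0.0, 1.3, 0.4 → max 1.5
D regrets: 1.4, 0.8, 1.2, 0.3, 0.0 → max 1.4
E regrets: 0.0, 1.0, 0.8, 0.0, 1.4 → max 1.4
Smallest max regret = 1.2 → A.

maximin → A; minimax regret → A (agree)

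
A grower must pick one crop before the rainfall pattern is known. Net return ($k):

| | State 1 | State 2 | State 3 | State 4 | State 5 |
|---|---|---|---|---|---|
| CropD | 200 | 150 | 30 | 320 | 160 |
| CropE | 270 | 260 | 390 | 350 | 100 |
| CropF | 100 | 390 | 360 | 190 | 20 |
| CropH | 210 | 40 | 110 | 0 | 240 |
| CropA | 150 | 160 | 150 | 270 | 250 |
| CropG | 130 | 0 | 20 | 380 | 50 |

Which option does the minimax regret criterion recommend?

CropE

Column bests: State 1=270, State 2=390, State 3=390, State 4=380, State 5=250.
CropD regrets: 70, 240, 360, 60, 90 → max 360
CropE regrets: 0, 130, 0, 30, 150 → max 150
CropF regrets: 170, 0, 30, 190, 230 → max 230
CropH regrets: 60, 350, 280, 380, 10 → max 380
CropA regrets: 120, 230, 240, 110, 0 → max 240
CropG regrets: 140, 390, 370, 0, 200 → max 390
Smallest max regret = 150 → CropE.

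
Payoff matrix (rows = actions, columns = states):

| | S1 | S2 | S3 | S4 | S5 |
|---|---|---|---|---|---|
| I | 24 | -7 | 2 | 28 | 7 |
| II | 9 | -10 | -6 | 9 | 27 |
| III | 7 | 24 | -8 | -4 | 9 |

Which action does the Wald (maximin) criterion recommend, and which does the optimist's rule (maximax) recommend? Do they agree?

Row minima: I=-7, II=-10, III=-8
Best worst-case = -7 → I.
Row maxima: I=28, II=27, III=24
Best best-case = 28 → I.

maximin → I; maximax → I (agree)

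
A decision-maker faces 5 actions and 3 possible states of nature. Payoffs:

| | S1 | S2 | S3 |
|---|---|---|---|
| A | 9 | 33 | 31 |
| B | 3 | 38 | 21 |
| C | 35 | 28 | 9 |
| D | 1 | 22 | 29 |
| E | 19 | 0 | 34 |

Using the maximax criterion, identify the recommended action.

Row maxima: A=33, B=38, C=35, D=29, E=34
Best best-case = 38 → B.

B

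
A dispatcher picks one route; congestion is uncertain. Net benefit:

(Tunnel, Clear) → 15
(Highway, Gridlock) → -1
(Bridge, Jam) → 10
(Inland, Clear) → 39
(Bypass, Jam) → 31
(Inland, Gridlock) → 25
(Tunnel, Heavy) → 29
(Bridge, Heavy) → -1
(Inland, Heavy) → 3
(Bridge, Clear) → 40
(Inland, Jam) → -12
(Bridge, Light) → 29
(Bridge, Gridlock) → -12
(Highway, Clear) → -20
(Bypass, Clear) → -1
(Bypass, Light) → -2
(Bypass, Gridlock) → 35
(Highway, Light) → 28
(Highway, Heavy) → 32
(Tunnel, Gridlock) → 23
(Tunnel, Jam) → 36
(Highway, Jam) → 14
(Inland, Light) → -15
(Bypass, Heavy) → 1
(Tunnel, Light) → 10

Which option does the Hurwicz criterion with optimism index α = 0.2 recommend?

Highway: 0.2·32 + 0.8·(-20) = -9.6
Tunnel: 0.2·36 + 0.8·10 = 15.2
Bridge: 0.2·40 + 0.8·(-12) = -1.6
Inland: 0.2·39 + 0.8·(-15) = -4.2
Bypass: 0.2·35 + 0.8·(-2) = 5.4
Highest Hurwicz score = 15.2 → Tunnel.

Tunnel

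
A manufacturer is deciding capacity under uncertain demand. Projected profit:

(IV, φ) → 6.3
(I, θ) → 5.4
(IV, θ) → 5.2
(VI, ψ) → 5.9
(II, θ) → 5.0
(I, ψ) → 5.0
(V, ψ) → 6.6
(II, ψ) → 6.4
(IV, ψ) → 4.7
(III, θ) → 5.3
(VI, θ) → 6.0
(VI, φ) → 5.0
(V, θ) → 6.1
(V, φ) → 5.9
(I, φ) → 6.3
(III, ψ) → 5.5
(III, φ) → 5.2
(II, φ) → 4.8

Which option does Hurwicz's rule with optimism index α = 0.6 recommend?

V

I: 0.6·6.3 + 0.4·5.0 = 5.78
II: 0.6·6.4 + 0.4·4.8 = 5.76
III: 0.6·5.5 + 0.4·5.2 = 5.38
IV: 0.6·6.3 + 0.4·4.7 = 5.66
V: 0.6·6.6 + 0.4·5.9 = 6.32
VI: 0.6·6.0 + 0.4·5.0 = 5.6
Highest Hurwicz score = 6.32 → V.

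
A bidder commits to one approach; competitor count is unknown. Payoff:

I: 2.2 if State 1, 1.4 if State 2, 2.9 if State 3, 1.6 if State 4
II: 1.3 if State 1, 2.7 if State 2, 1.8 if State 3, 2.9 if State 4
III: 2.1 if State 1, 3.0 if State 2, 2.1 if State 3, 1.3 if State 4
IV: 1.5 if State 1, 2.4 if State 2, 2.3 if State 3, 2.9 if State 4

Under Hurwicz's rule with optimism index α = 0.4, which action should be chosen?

IV

I: 0.4·2.9 + 0.6·1.4 = 2
II: 0.4·2.9 + 0.6·1.3 = 1.94
III: 0.4·3.0 + 0.6·1.3 = 1.98
IV: 0.4·2.9 + 0.6·1.5 = 2.06
Highest Hurwicz score = 2.06 → IV.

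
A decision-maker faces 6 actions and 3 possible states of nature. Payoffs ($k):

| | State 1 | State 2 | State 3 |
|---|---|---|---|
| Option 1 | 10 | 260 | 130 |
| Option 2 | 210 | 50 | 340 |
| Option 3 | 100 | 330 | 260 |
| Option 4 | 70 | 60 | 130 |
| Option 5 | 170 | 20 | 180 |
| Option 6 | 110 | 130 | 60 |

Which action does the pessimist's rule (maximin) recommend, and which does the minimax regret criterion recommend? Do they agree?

maximin → Option 3; minimax regret → Option 3 (agree)

Row minima: Option 1=10, Option 2=50, Option 3=100, Option 4=60, Option 5=20, Option 6=60
Best worst-case = 100 → Option 3.
Column bests: State 1=210, State 2=330, State 3=340.
Option 1 regrets: 200, 70, 210 → max 210
Option 2 regrets: 0, 280, 0 → max 280
Option 3 regrets: 110, 0, 80 → max 110
Option 4 regrets: 140, 270, 210 → max 270
Option 5 regrets: 40, 310, 160 → max 310
Option 6 regrets: 100, 200, 280 → max 280
Smallest max regret = 110 → Option 3.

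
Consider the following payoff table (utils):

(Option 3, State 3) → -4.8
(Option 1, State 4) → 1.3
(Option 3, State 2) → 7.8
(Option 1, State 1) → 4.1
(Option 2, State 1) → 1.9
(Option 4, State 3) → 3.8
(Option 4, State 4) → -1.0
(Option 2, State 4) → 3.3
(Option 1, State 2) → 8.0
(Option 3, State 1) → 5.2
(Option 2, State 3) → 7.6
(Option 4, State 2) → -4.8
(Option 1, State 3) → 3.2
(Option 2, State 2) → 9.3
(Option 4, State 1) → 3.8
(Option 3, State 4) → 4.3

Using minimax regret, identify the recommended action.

Column bests: State 1=5.2, State 2=9.3, State 3=7.6, State 4=4.3.
Option 1 regrets: 1.1, 1.3, 4.4, 3.0 → max 4.4
Option 2 regrets: 3.3, 0.0, 0.0, 1.0 → max 3.3
Option 3 regrets: 0.0, 1.5, 12.4, 0.0 → max 12.4
Option 4 regrets: 1.4, 14.1, 3.8, 5.3 → max 14.1
Smallest max regret = 3.3 → Option 2.

Option 2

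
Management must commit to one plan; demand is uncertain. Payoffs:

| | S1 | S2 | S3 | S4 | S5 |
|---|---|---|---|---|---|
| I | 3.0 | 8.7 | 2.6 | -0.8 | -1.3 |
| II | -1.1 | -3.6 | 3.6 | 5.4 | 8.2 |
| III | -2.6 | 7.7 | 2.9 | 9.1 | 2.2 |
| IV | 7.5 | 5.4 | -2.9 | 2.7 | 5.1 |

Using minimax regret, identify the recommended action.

IV

Column bests: S1=7.5, S2=8.7, S3=3.6, S4=9.1, S5=8.2.
I regrets: 4.5, 0.0, 1.0, 9.9, 9.5 → max 9.9
II regrets: 8.6, 12.3, 0.0, 3.7, 0.0 → max 12.3
III regrets: 10.1, 1.0, 0.7, 0.0, 6.0 → max 10.1
IV regrets: 0.0, 3.3, 6.5, 6.4, 3.1 → max 6.5
Smallest max regret = 6.5 → IV.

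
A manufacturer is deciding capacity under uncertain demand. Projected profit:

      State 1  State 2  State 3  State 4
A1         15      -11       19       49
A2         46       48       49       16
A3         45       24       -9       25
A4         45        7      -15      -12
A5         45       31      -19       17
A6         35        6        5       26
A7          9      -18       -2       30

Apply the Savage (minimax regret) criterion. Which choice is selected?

A2

Column bests: State 1=46, State 2=48, State 3=49, State 4=49.
A1 regrets: 31, 59, 30, 0 → max 59
A2 regrets: 0, 0, 0, 33 → max 33
A3 regrets: 1, 24, 58, 24 → max 58
A4 regrets: 1, 41, 64, 61 → max 64
A5 regrets: 1, 17, 68, 32 → max 68
A6 regrets: 11, 42, 44, 23 → max 44
A7 regrets: 37, 66, 51, 19 → max 66
Smallest max regret = 33 → A2.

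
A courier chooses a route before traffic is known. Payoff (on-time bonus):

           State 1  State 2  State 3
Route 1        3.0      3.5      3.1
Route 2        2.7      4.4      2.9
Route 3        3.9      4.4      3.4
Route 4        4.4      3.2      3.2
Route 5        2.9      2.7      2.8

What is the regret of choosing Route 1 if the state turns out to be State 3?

0.3

Best payoff under State 3 is 3.4.
Regret = 3.4 − 3.1 = 0.3.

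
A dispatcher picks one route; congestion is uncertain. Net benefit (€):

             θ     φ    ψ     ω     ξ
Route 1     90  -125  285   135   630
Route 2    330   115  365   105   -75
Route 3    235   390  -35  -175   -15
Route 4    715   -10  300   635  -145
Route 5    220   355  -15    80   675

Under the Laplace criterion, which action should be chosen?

Row averages: Route 1=203, Route 2=168, Route 3=80, Route 4=299, Route 5=263
Highest average = 299 → Route 4.

Route 4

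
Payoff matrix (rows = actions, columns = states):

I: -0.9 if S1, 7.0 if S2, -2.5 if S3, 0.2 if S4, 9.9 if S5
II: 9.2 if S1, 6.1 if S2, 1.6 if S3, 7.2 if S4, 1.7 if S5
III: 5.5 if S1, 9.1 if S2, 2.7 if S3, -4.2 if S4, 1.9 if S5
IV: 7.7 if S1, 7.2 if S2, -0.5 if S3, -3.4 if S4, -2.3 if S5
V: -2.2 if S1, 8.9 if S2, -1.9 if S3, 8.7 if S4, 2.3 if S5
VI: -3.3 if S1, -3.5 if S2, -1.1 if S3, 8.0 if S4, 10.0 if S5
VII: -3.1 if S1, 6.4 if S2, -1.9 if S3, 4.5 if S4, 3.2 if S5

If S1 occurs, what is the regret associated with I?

Best payoff under S1 is 9.2.
Regret = 9.2 − (-0.9) = 10.1.

10.1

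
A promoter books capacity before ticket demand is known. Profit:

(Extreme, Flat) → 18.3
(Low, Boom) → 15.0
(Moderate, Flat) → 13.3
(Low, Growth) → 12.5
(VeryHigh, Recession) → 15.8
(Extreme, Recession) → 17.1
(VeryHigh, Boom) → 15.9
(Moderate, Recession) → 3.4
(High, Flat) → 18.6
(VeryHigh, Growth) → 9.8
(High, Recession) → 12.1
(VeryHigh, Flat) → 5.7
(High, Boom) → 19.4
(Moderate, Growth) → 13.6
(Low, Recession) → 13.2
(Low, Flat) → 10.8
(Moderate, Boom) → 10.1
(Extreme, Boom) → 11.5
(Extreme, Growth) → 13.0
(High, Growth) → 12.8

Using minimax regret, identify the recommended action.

Column bests: Recession=17.1, Flat=18.6, Growth=13.6, Boom=19.4.
Low regrets: 3.9, 7.8, 1.1, 4.4 → max 7.8
Moderate regrets: 13.7, 5.3, 0.0, 9.3 → max 13.7
High regrets: 5.0, 0.0, 0.8, 0.0 → max 5.0
VeryHigh regrets: 1.3, 12.9, 3.8, 3.5 → max 12.9
Extreme regrets: 0.0, 0.3, 0.6, 7.9 → max 7.9
Smallest max regret = 5.0 → High.

High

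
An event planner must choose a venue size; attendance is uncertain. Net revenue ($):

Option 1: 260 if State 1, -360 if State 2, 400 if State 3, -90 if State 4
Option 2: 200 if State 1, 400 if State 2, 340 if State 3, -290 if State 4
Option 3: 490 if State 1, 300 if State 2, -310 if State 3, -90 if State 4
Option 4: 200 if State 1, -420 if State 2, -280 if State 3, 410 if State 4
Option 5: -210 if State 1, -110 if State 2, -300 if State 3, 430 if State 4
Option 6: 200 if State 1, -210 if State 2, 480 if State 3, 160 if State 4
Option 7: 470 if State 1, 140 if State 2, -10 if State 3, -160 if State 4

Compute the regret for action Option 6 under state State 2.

Best payoff under State 2 is 400.
Regret = 400 − (-210) = 610.

610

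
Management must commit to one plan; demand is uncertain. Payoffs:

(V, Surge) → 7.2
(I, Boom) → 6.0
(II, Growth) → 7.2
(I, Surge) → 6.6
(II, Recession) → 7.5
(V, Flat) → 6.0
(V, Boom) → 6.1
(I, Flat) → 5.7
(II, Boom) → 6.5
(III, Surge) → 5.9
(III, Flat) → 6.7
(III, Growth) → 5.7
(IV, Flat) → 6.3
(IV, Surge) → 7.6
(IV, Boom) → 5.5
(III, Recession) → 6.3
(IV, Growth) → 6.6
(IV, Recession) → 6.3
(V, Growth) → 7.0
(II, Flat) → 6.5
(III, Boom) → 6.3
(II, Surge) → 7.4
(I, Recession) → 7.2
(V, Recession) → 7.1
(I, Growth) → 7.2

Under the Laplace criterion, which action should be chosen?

Row averages: I=6.54, II=7.02, III=6.18, IV=6.46, V=6.68
Highest average = 7.02 → II.

II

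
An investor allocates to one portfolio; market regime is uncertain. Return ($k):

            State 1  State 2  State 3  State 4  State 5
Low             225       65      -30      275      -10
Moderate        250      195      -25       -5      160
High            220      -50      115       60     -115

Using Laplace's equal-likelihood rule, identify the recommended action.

Moderate

Row averages: Low=105, Moderate=115, High=46
Highest average = 115 → Moderate.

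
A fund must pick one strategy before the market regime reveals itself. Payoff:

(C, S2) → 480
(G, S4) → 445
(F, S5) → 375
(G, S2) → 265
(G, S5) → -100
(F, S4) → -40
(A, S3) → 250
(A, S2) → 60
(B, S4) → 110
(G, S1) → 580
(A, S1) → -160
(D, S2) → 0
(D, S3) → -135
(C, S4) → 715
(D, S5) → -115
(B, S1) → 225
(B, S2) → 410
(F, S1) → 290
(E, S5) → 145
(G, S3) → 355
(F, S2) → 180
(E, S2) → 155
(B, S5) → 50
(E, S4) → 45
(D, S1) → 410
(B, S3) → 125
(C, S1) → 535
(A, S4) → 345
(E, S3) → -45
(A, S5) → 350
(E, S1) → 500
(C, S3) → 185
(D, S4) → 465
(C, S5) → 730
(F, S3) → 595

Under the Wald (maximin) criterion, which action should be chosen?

C

Row minima: A=-160, B=50, C=185, D=-135, E=-45, F=-40, G=-100
Best worst-case = 185 → C.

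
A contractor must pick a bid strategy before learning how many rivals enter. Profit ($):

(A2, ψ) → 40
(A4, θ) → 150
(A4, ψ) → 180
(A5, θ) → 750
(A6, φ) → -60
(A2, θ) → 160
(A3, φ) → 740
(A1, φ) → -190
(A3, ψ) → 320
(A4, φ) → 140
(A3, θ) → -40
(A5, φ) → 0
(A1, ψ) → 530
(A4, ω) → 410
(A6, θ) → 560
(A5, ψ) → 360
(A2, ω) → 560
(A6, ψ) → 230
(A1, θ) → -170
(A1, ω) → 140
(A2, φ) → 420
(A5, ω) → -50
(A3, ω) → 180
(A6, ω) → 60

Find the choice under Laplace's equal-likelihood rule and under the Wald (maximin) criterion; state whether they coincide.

laplace → A3; maximin → A4 (disagree)

Row averages: A1=77.5, A2=295, A3=300, A4=220, A5=265, A6=197.5
Highest average = 300 → A3.
Row minima: A1=-190, A2=40, A3=-40, A4=140, A5=-50, A6=-60
Best worst-case = 140 → A4.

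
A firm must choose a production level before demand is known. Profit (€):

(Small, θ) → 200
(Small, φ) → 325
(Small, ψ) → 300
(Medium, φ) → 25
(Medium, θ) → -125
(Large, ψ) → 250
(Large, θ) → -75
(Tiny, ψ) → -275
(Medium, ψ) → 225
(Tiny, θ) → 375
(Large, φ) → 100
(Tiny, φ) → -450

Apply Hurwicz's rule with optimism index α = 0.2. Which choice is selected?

Small

Tiny: 0.2·375 + 0.8·(-450) = -285
Small: 0.2·325 + 0.8·200 = 225
Medium: 0.2·225 + 0.8·(-125) = -55
Large: 0.2·250 + 0.8·(-75) = -10
Highest Hurwicz score = 225 → Small.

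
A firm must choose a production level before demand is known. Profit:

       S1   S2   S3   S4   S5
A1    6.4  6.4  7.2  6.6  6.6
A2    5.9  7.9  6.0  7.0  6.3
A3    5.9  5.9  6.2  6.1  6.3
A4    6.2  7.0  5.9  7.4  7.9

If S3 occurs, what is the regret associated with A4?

1.3

Best payoff under S3 is 7.2.
Regret = 7.2 − 5.9 = 1.3.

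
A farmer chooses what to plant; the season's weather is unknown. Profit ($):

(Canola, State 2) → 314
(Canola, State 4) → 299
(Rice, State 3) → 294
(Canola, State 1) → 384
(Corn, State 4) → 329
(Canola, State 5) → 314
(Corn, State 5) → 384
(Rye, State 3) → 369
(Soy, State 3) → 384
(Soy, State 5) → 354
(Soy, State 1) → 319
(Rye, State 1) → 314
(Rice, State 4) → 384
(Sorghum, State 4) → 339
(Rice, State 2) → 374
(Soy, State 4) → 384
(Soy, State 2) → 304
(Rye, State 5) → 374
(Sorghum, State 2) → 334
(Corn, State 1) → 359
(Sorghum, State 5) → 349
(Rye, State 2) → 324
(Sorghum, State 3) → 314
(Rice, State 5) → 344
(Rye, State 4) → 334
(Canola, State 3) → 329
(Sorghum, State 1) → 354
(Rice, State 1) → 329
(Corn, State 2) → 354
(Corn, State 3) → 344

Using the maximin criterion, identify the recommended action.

Row minima: Rice=294, Rye=314, Canola=299, Sorghum=314, Corn=329, Soy=304
Best worst-case = 329 → Corn.

Corn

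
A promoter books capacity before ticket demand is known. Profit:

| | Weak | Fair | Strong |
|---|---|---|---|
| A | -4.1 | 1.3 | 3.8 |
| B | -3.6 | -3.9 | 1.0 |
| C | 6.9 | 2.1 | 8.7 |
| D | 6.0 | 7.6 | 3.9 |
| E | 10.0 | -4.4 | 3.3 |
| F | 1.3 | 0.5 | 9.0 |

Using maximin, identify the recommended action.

D

Row minima: A=-4.1, B=-3.9, C=2.1, D=3.9, E=-4.4, F=0.5
Best worst-case = 3.9 → D.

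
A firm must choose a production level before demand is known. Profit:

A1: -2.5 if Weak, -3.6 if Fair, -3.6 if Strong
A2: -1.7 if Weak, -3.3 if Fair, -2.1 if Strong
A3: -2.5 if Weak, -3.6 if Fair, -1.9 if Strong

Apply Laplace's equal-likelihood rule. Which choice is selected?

A2

Row averages: A1=-97/30, A2=-71/30, A3=-8/3
Highest average = -71/30 → A2.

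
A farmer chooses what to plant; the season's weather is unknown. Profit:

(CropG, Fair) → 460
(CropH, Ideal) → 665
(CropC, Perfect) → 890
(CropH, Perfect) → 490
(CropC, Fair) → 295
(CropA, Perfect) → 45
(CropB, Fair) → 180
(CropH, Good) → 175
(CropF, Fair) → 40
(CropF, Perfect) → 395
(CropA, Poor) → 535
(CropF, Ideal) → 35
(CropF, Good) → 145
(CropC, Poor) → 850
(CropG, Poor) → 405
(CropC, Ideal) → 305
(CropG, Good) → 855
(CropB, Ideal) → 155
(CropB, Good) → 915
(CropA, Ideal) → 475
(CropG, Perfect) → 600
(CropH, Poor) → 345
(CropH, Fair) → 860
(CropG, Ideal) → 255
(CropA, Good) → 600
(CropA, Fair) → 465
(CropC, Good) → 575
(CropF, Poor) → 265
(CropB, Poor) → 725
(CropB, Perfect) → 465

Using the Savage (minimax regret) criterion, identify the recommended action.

Column bests: Poor=850, Fair=860, Good=915, Ideal=665, Perfect=890.
CropB regrets: 125, 680, 0, 510, 425 → max 680
CropG regrets: 445, 400, 60, 410, 290 → max 445
CropC regrets: 0, 565, 340, 360, 0 → max 565
CropH regrets: 505, 0, 740, 0, 400 → max 740
CropF regrets: 585, 820, 770, 630, 495 → max 820
CropA regrets: 315, 395, 315, 190, 845 → max 845
Smallest max regret = 445 → CropG.

CropG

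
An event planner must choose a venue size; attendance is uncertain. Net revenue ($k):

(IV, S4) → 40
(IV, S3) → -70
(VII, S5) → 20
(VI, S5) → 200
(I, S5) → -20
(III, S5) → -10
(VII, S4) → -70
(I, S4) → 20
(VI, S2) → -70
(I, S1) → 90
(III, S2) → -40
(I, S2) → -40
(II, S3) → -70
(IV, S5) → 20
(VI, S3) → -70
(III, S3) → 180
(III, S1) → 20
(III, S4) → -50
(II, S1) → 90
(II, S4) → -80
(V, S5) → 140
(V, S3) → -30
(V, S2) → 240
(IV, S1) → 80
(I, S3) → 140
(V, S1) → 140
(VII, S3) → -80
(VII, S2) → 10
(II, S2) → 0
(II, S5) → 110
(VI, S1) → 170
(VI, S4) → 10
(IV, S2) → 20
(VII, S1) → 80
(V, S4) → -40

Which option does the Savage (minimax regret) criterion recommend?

Column bests: S1=170, S2=240, S3=180, S4=40, S5=200.
I regrets: 80, 280, 40, 20, 220 → max 280
II regrets: 80, 240, 250, 120, 90 → max 250
III regrets: 150, 280, 0, 90, 210 → max 280
IV regrets: 90, 220, 250, 0, 180 → max 250
V regrets: 30, 0, 210, 80, 60 → max 210
VI regrets: 0, 310, 250, 30, 0 → max 310
VII regrets: 90, 230, 260, 110, 180 → max 260
Smallest max regret = 210 → V.

V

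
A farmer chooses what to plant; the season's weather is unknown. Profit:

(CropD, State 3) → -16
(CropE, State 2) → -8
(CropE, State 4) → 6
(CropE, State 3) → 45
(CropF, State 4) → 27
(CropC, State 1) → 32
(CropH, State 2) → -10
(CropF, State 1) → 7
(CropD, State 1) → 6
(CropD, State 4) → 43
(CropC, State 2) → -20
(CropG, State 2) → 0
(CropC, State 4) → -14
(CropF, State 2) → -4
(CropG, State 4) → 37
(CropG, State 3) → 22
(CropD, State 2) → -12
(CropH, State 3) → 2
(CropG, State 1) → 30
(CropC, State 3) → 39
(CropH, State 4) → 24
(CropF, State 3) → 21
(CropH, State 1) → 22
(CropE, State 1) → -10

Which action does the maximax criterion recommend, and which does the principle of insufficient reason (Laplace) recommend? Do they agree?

Row maxima: CropF=27, CropG=37, CropC=39, CropE=45, CropD=43, CropH=24
Best best-case = 45 → CropE.
Row averages: CropF=12.75, CropG=22.25, CropC=9.25, CropE=8.25, CropD=5.25, CropH=9.5
Highest average = 22.25 → CropG.

maximax → CropE; laplace → CropG (disagree)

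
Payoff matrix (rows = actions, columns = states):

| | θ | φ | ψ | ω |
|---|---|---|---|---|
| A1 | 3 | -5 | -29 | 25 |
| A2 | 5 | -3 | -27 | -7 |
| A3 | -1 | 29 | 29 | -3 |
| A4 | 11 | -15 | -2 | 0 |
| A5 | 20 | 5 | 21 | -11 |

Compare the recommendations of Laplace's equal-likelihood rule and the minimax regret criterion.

laplace → A3; minimax regret → A3 (agree)

Row averages: A1=-1.5, A2=-8, A3=13.5, A4=-1.5, A5=8.75
Highest average = 13.5 → A3.
Column bests: θ=20, φ=29, ψ=29, ω=25.
A1 regrets: 17, 34, 58, 0 → max 58
A2 regrets: 15, 32, 56, 32 → max 56
A3 regrets: 21, 0, 0, 28 → max 28
A4 regrets: 9, 44, 31, 25 → max 44
A5 regrets: 0, 24, 8, 36 → max 36
Smallest max regret = 28 → A3.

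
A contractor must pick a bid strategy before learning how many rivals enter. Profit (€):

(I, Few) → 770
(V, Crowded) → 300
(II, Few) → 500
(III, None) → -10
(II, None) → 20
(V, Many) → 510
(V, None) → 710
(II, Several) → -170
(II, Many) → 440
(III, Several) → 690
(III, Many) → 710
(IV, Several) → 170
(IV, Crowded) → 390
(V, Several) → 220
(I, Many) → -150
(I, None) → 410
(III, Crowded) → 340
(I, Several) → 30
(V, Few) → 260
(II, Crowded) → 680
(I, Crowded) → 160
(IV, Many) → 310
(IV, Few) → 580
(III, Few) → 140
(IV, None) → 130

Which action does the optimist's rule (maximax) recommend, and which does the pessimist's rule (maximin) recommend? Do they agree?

maximax → I; maximin → V (disagree)

Row maxima: I=770, II=680, III=710, IV=580, V=710
Best best-case = 770 → I.
Row minima: I=-150, II=-170, III=-10, IV=130, V=220
Best worst-case = 220 → V.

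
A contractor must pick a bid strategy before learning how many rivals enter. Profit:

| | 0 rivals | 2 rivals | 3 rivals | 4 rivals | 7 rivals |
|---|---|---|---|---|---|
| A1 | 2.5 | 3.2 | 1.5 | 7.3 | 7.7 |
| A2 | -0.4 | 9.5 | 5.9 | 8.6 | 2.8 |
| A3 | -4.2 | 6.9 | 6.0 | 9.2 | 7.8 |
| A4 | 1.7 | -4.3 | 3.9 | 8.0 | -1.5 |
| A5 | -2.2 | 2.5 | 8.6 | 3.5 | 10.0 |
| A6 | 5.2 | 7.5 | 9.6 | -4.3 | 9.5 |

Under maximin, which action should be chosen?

A1

Row minima: A1=1.5, A2=-0.4, A3=-4.2, A4=-4.3, A5=-2.2, A6=-4.3
Best worst-case = 1.5 → A1.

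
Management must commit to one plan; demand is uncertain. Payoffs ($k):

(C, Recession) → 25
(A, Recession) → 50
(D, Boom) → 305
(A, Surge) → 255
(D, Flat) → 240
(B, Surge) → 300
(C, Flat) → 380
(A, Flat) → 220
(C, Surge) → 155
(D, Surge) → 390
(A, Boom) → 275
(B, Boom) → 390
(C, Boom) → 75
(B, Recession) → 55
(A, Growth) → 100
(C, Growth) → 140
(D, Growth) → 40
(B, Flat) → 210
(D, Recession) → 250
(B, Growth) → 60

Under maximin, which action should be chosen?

B

Row minima: A=50, B=55, C=25, D=40
Best worst-case = 55 → B.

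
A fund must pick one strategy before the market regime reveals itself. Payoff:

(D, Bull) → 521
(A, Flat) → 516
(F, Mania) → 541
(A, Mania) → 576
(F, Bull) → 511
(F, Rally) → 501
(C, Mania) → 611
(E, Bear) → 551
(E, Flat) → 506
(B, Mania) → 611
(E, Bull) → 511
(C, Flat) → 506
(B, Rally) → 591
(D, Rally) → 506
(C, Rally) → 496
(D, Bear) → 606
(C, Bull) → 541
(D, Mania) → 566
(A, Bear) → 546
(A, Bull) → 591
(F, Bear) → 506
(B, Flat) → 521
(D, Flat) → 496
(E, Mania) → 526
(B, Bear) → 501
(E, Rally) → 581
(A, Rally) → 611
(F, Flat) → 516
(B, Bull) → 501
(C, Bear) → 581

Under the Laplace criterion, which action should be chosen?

Row averages: A=568, B=545, C=547, D=539, E=535, F=515
Highest average = 568 → A.

A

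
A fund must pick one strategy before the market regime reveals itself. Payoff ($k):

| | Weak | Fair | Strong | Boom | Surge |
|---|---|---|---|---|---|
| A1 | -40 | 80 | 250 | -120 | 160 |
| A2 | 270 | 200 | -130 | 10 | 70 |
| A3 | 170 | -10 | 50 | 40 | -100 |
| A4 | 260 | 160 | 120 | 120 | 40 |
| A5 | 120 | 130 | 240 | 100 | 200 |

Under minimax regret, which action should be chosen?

Column bests: Weak=270, Fair=200, Strong=250, Boom=120, Surge=200.
A1 regrets: 310, 120, 0, 240, 40 → max 310
A2 regrets: 0, 0, 380, 110, 130 → max 380
A3 regrets: 100, 210, 200, 80, 300 → max 300
A4 regrets: 10, 40, 130, 0, 160 → max 160
A5 regrets: 150, 70, 10, 20, 0 → max 150
Smallest max regret = 150 → A5.

A5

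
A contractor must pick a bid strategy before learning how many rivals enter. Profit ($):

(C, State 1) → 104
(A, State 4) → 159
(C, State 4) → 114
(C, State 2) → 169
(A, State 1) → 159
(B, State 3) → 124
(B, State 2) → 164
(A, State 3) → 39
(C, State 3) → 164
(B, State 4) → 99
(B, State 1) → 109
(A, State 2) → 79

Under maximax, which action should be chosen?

Row maxima: A=159, B=164, C=169
Best best-case = 169 → C.

C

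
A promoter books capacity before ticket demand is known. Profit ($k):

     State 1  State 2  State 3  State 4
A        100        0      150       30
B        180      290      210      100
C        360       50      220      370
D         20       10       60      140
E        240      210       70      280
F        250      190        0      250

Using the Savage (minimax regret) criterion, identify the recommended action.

Column bests: State 1=360, State 2=290, State 3=220, State 4=370.
A regrets: 260, 290, 70, 340 → max 340
B regrets: 180, 0, 10, 270 → max 270
C regrets: 0, 240, 0, 0 → max 240
D regrets: 340, 280, 160, 230 → max 340
E regrets: 120, 80, 150, 90 → max 150
F regrets: 110, 100, 220, 120 → max 220
Smallest max regret = 150 → E.

E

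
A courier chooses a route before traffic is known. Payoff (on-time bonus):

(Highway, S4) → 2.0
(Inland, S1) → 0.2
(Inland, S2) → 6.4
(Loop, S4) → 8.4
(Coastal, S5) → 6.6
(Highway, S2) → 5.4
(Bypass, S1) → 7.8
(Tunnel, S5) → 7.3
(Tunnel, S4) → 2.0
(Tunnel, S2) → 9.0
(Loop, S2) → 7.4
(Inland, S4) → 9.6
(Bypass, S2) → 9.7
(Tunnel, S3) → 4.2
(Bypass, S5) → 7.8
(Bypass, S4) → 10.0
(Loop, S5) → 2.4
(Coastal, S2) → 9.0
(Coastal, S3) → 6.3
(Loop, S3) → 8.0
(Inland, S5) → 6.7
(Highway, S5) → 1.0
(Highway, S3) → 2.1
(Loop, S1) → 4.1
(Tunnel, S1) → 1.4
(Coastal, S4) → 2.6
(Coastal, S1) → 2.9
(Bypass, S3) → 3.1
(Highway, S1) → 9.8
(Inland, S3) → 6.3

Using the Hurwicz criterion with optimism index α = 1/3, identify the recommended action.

Bypass: 1/3·10.0 + 2/3·3.1 = 5.4
Tunnel: 1/3·9.0 + 2/3·1.4 = 59/15
Coastal: 1/3·9.0 + 2/3·2.6 = 71/15
Inland: 1/3·9.6 + 2/3·0.2 = 10/3
Loop: 1/3·8.4 + 2/3·2.4 = 4.4
Highway: 1/3·9.8 + 2/3·1.0 = 59/15
Highest Hurwicz score = 5.4 → Bypass.

Bypass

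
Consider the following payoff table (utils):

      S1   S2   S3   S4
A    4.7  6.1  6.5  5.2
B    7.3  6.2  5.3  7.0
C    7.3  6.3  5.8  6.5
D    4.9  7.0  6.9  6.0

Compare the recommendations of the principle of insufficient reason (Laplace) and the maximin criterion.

Row averages: A=5.625, B=6.45, C=6.475, D=6.2
Highest average = 6.475 → C.
Row minima: A=4.7, B=5.3, C=5.8, D=4.9
Best worst-case = 5.8 → C.

laplace → C; maximin → C (agree)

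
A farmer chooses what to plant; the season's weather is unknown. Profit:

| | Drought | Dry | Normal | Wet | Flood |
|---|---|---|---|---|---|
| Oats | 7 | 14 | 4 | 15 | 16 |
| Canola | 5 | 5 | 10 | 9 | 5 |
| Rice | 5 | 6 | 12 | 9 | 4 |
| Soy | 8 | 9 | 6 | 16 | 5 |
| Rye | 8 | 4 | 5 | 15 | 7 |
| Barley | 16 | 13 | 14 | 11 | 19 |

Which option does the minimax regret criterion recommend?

Column bests: Drought=16, Dry=14, Normal=14, Wet=16, Flood=19.
Oats regrets: 9, 0, 10, 1, 3 → max 10
Canola regrets: 11, 9, 4, 7, 14 → max 14
Rice regrets: 11, 8, 2, 7, 15 → max 15
Soy regrets: 8, 5, 8, 0, 14 → max 14
Rye regrets: 8, 10, 9, 1, 12 → max 12
Barley regrets: 0, 1, 0, 5, 0 → max 5
Smallest max regret = 5 → Barley.

Barley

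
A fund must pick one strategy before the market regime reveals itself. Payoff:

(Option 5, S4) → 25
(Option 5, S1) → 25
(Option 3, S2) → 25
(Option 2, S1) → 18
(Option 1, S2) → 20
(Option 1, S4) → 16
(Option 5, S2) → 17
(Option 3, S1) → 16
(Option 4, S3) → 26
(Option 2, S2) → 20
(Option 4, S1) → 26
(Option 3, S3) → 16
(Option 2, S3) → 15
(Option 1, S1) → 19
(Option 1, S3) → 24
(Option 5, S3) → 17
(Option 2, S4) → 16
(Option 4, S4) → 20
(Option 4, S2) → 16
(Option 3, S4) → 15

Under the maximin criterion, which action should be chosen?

Option 5

Row minima: Option 1=16, Option 2=15, Option 3=15, Option 4=16, Option 5=17
Best worst-case = 17 → Option 5.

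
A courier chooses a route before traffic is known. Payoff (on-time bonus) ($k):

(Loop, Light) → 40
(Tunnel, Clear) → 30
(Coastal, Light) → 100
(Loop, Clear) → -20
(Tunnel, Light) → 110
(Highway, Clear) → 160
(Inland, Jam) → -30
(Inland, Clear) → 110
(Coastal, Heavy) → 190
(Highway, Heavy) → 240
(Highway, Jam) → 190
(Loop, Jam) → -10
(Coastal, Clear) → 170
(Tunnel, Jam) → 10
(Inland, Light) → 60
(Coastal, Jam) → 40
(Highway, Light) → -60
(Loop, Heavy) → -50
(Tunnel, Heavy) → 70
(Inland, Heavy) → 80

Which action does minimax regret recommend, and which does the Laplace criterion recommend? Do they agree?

Column bests: Clear=170, Light=110, Heavy=240, Jam=190.
Highway regrets: 10, 170, 0, 0 → max 170
Coastal regrets: 0, 10, 50, 150 → max 150
Loop regrets: 190, 70, 290, 200 → max 290
Tunnel regrets: 140, 0, 170, 180 → max 180
Inland regrets: 60, 50, 160, 220 → max 220
Smallest max regret = 150 → Coastal.
Row averages: Highway=132.5, Coastal=125, Loop=-10, Tunnel=55, Inland=55
Highest average = 132.5 → Highway.

minimax regret → Coastal; laplace → Highway (disagree)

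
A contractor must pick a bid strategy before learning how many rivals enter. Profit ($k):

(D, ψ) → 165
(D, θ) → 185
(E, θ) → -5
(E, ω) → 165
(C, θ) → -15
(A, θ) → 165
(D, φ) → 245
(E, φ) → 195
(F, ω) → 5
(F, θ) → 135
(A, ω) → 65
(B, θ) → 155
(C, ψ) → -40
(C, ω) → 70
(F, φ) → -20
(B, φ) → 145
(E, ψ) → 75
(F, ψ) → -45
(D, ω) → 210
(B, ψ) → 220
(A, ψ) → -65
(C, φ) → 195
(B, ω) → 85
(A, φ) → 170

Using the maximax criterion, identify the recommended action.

D

Row maxima: A=170, B=220, C=195, D=245, E=195, F=135
Best best-case = 245 → D.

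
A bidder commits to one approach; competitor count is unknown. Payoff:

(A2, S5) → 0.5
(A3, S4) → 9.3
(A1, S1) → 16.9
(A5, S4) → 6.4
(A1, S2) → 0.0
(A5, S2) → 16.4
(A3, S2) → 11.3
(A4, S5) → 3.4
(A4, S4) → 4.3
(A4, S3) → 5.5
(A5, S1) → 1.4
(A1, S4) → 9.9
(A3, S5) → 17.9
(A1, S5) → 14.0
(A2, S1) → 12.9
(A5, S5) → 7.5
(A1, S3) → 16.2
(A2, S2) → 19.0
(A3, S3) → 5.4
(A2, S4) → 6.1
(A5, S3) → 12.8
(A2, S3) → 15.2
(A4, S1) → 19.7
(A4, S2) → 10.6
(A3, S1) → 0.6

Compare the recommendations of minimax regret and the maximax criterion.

Column bests: S1=19.7, S2=19.0, S3=16.2, S4=9.9, S5=17.9.
A1 regrets: 2.8, 19.0, 0.0, 0.0, 3.9 → max 19.0
A2 regrets: 6.8, 0.0, 1.0, 3.8, 17.4 → max 17.4
A3 regrets: 19.1, 7.7, 10.8, 0.6, 0.0 → max 19.1
A4 regrets: 0.0, 8.4, 10.7, 5.6, 14.5 → max 14.5
A5 regrets: 18.3, 2.6, 3.4, 3.5, 10.4 → max 18.3
Smallest max regret = 14.5 → A4.
Row maxima: A1=16.9, A2=19.0, A3=17.9, A4=19.7, A5=16.4
Best best-case = 19.7 → A4.

minimax regret → A4; maximax → A4 (agree)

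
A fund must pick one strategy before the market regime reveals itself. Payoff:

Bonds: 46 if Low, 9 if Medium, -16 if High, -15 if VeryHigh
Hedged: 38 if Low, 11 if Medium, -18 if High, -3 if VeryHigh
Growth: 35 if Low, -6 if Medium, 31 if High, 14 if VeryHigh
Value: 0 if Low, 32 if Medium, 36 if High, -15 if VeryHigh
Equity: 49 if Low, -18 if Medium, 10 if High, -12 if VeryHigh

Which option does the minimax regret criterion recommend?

Growth

Column bests: Low=49, Medium=32, High=36, VeryHigh=14.
Bonds regrets: 3, 23, 52, 29 → max 52
Hedged regrets: 11, 21, 54, 17 → max 54
Growth regrets: 14, 38, 5, 0 → max 38
Value regrets: 49, 0, 0, 29 → max 49
Equity regrets: 0, 50, 26, 26 → max 50
Smallest max regret = 38 → Growth.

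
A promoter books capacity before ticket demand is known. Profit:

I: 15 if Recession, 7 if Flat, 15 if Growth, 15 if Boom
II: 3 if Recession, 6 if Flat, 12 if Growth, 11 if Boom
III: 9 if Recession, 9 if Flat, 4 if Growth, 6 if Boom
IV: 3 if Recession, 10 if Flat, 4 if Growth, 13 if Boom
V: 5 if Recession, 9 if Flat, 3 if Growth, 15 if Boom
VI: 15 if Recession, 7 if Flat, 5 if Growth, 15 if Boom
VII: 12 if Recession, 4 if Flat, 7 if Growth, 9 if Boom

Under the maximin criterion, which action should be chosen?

Row minima: I=7, II=3, III=4, IV=3, V=3, VI=5, VII=4
Best worst-case = 7 → I.

I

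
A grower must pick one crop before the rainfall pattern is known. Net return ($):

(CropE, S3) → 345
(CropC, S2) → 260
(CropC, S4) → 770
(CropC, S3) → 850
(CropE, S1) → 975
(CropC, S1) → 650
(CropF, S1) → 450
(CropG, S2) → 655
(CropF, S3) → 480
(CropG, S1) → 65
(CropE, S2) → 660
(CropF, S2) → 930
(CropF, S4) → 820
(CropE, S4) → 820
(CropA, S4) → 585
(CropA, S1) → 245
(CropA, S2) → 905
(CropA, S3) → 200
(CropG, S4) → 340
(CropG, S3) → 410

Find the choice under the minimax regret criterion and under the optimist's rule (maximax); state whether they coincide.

Column bests: S1=975, S2=930, S3=850, S4=820.
CropG regrets: 910, 275, 440, 480 → max 910
CropA regrets: 730, 25, 650, 235 → max 730
CropE regrets: 0, 270, 505, 0 → max 505
CropF regrets: 525, 0, 370, 0 → max 525
CropC regrets: 325, 670, 0, 50 → max 670
Smallest max regret = 505 → CropE.
Row maxima: CropG=655, CropA=905, CropE=975, CropF=930, CropC=850
Best best-case = 975 → CropE.

minimax regret → CropE; maximax → CropE (agree)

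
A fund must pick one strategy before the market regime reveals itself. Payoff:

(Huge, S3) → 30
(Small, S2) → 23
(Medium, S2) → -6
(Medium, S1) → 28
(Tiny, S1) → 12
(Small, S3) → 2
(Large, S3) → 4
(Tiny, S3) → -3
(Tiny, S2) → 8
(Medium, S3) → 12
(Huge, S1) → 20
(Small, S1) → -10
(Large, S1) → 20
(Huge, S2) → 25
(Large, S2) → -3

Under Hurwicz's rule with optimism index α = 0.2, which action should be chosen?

Huge

Tiny: 0.2·12 + 0.8·(-3) = 0
Small: 0.2·23 + 0.8·(-10) = -3.4
Medium: 0.2·28 + 0.8·(-6) = 0.8
Large: 0.2·20 + 0.8·(-3) = 1.6
Huge: 0.2·30 + 0.8·20 = 22
Highest Hurwicz score = 22 → Huge.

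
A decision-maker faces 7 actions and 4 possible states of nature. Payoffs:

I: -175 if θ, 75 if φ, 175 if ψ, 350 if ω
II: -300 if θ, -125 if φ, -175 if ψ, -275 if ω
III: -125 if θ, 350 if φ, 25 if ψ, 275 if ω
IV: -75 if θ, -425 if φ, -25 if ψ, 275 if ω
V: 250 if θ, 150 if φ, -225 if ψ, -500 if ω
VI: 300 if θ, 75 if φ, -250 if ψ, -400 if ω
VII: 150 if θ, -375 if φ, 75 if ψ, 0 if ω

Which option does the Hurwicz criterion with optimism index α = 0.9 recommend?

III

I: 0.9·350 + 0.1·(-175) = 297.5
II: 0.9·(-125) + 0.1·(-300) = -142.5
III: 0.9·350 + 0.1·(-125) = 302.5
IV: 0.9·275 + 0.1·(-425) = 205
V: 0.9·250 + 0.1·(-500) = 175
VI: 0.9·300 + 0.1·(-400) = 230
VII: 0.9·150 + 0.1·(-375) = 97.5
Highest Hurwicz score = 302.5 → III.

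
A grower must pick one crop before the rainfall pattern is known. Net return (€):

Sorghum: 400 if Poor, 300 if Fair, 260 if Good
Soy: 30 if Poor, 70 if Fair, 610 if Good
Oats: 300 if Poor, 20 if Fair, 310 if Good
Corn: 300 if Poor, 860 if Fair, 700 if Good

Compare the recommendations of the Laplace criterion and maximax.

laplace → Corn; maximax → Corn (agree)

Row averages: Sorghum=320, Soy=710/3, Oats=210, Corn=620
Highest average = 620 → Corn.
Row maxima: Sorghum=400, Soy=610, Oats=310, Corn=860
Best best-case = 860 → Corn.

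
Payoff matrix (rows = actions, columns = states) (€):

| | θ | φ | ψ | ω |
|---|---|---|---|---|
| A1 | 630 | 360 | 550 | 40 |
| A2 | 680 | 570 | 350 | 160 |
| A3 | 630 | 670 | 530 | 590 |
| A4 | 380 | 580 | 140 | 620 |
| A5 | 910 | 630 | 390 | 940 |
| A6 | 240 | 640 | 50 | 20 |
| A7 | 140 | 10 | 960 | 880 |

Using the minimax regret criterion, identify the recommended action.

Column bests: θ=910, φ=670, ψ=960, ω=940.
A1 regrets: 280, 310, 410, 900 → max 900
A2 regrets: 230, 100, 610, 780 → max 780
A3 regrets: 280, 0, 430, 350 → max 430
A4 regrets: 530, 90, 820, 320 → max 820
A5 regrets: 0, 40, 570, 0 → max 570
A6 regrets: 670, 30, 910, 920 → max 920
A7 regrets: 770, 660, 0, 60 → max 770
Smallest max regret = 430 → A3.

A3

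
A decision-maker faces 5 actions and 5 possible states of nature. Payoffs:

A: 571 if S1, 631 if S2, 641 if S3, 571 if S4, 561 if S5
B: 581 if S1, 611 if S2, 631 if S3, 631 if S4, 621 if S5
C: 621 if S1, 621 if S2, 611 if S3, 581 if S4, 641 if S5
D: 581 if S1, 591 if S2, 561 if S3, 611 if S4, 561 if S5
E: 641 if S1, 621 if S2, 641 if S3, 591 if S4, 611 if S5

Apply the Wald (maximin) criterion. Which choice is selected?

E

Row minima: A=561, B=581, C=581, D=561, E=591
Best worst-case = 591 → E.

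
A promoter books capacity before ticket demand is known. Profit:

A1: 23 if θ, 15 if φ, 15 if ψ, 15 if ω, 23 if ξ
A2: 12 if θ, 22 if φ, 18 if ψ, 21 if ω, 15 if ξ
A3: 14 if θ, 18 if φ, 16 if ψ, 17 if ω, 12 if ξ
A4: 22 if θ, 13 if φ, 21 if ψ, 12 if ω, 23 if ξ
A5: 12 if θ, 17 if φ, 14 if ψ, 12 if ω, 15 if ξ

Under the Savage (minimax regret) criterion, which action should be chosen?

Column bests: θ=23, φ=22, ψ=21, ω=21, ξ=23.
A1 regrets: 0, 7, 6, 6, 0 → max 7
A2 regrets: 11, 0, 3, 0, 8 → max 11
A3 regrets: 9, 4, 5, 4, 11 → max 11
A4 regrets: 1, 9, 0, 9, 0 → max 9
A5 regrets: 11, 5, 7, 9, 8 → max 11
Smallest max regret = 7 → A1.

A1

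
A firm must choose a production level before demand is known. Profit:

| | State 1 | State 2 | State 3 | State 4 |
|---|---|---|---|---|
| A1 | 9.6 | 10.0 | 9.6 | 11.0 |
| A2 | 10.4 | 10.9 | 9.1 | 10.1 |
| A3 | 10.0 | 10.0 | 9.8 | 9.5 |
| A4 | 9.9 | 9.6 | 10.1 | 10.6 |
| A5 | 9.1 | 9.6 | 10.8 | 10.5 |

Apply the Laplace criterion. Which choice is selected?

Row averages: A1=10.05, A2=10.125, A3=9.825, A4=10.05, A5=10
Highest average = 10.125 → A2.

A2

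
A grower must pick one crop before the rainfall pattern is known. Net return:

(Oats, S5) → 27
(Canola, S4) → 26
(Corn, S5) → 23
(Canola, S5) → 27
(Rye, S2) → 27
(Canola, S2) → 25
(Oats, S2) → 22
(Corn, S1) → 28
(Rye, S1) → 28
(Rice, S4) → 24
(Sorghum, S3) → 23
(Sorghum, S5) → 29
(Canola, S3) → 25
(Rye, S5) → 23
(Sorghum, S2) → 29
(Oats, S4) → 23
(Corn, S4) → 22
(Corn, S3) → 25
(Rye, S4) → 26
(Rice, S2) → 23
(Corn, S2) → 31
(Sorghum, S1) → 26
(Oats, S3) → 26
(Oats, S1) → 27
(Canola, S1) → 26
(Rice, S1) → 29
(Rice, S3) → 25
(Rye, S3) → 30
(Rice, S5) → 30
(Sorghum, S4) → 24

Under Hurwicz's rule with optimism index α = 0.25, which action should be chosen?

Corn: 0.25·31 + 0.75·22 = 24.25
Oats: 0.25·27 + 0.75·22 = 23.25
Sorghum: 0.25·29 + 0.75·23 = 24.5
Rye: 0.25·30 + 0.75·23 = 24.75
Canola: 0.25·27 + 0.75·25 = 25.5
Rice: 0.25·30 + 0.75·23 = 24.75
Highest Hurwicz score = 25.5 → Canola.

Canola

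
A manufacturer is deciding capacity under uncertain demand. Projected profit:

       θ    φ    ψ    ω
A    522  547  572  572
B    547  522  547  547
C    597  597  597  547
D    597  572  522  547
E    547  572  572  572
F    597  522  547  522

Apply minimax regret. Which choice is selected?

Column bests: θ=597, φ=597, ψ=597, ω=572.
A regrets: 75, 50, 25, 0 → max 75
B regrets: 50, 75, 50, 25 → max 75
C regrets: 0, 0, 0, 25 → max 25
D regrets: 0, 25, 75, 25 → max 75
E regrets: 50, 25, 25, 0 → max 50
F regrets: 0, 75, 50, 50 → max 75
Smallest max regret = 25 → C.

C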